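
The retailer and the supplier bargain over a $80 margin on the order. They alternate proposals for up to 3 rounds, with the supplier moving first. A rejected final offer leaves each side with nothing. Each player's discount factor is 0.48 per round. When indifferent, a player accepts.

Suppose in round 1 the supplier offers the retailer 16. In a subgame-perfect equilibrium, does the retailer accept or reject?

Reject

Round 3 (the supplier proposes): rejection yields 0 for the retailer; the supplier offers 0 and keeps 80.
Round 2 (the retailer proposes): the supplier can get 80 next round, worth 0.48 × 80 = 38.4 now, so the retailer offers 38.4, keeping 41.6.
So by rejecting in round 1, the retailer gets 41.6 next round, worth 0.48 × 41.6 = 19.968 now.
Offer 16 < 19.968, so the retailer rejects.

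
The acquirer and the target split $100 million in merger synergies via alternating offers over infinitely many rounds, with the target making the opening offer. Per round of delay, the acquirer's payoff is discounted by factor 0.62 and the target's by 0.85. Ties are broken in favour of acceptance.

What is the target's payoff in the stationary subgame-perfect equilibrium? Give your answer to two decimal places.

In a stationary SPE each proposer offers the other exactly their discounted continuation value.
If the target keeps x when proposing and the acquirer keeps y when proposing, then x = 100 − 0.62y and y = 100 − 0.85x.
Solving: x = 100(1 − 0.62) / (1 − 0.85·0.62) = 38 / 0.473 ≈ 80.3383.
The acquirer gets 100 − 80.3383 ≈ 19.6617.

80.34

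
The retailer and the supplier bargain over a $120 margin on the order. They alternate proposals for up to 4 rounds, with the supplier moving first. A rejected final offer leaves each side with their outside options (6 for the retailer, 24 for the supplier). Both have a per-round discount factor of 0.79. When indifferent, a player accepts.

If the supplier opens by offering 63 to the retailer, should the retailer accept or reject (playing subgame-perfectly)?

Reject

Work out the retailer's continuation value if the offer is rejected.
Round 4 (the retailer proposes): the supplier gets 24 if talks fail, so the retailer offers 24 and keeps 96.
Round 3 (the supplier proposes): the retailer can get 96 next round, worth 0.79 × 96 = 75.84 now, so the supplier offers 75.84, keeping 44.16.
Round 2 (the retailer proposes): the supplier can get 44.16 next round, worth 0.79 × 44.16 = 34.8864 now. The retailer offers 34.8864 and keeps 120 − 34.8864 = 85.1136.
So by rejecting in round 1, the retailer gets 85.1136 next round, worth 0.79 × 85.1136 = 67.239744 now.
Offer 63 < 67.239744, so the retailer rejects.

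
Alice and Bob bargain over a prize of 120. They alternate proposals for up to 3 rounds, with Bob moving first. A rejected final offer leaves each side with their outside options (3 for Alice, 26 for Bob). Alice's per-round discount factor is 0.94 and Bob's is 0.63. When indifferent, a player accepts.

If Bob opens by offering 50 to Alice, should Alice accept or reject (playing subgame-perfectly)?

Round 3 (Bob proposes): Alice gets 3 if talks fail, so Bob offers 3 and keeps 117.
Round 2 (Alice proposes): Bob can get 117 next round, worth 0.63 × 117 = 73.71 now; Alice offers that and keeps 46.29.
So by rejecting in round 1, Alice gets 46.29 next round, worth 0.94 × 46.29 = 43.5126 now.
Offer 50 ≥ 43.5126, so Alice accepts.

Accept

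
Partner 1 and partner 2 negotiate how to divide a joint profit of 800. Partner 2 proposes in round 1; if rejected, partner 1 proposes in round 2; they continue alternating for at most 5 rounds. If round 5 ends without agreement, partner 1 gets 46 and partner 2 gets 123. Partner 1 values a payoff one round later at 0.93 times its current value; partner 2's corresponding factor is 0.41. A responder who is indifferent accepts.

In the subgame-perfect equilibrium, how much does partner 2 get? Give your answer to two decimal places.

Round 5 (partner 2 proposes): partner 1 gets 46 if talks fail, so partner 2 offers 46 and keeps 754.
Round 4 (partner 1 proposes): partner 2 can get 754 next round, worth 0.41 × 754 = 309.14 now; partner 1 offers that and keeps 490.86.
Round 3 (partner 2 proposes): partner 1 can get 490.86 next round, worth 0.93 × 490.86 = 456.4998 now; partner 2 offers that and keeps 343.5002.
Round 2 (partner 1 proposes): partner 2 can get 343.5002 next round, worth 0.41 × 343.5002 = 140.835082 now, so partner 1 offers 140.835082, keeping 659.164918.
Round 1 (partner 2 proposes): partner 1 can get 659.164918 next round, worth 0.93 × 659.164918 = 613.02337374 now. Partner 2 offers 613.02337374 and keeps 800 − 613.02337374 = 186.97662626.

186.98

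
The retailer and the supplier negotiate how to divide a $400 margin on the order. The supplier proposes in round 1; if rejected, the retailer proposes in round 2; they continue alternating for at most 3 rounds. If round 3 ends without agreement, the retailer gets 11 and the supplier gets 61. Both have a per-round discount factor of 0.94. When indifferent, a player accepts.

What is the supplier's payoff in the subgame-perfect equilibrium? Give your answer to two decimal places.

367.72

Work backward from the last round.
Round 3 (the supplier proposes): the retailer gets 11 if talks fail, so the supplier offers 11 and keeps 389.
Round 2 (the retailer proposes): the supplier can get 389 next round, worth 0.94 × 389 = 365.66 now; the retailer offers that and keeps 34.34.
Round 1 (the supplier proposes): the retailer can get 34.34 next round, worth 0.94 × 34.34 = 32.2796 now, so the supplier offers 32.2796, keeping 367.7204.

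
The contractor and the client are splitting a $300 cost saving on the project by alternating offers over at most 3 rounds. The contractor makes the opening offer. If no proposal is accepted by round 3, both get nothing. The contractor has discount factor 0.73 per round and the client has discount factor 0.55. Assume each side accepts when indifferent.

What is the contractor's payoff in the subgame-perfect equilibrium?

255.45

Round 3 (the contractor proposes): the client will accept anything ≥ 0, so the contractor offers 0 and keeps 300.
Round 2 (the client proposes): the contractor can get 300 next round, worth 0.73 × 300 = 219 now, so the client offers 219, keeping 81.
Round 1 (the contractor proposes): the client can get 81 next round, worth 0.55 × 81 = 44.55 now, so the contractor offers 44.55, keeping 255.45.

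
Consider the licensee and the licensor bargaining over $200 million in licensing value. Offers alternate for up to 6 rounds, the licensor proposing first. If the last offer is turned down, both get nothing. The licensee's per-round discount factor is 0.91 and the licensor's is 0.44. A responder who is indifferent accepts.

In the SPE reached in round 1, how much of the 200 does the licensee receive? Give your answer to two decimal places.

171.91

Round 6 (the licensee proposes): the licensor will accept anything ≥ 0, so the licensee offers 0 and keeps 200.
Round 5 (the licensor proposes): the licensee can get 200 next round, worth 0.91 × 200 = 182 now; the licensor offers that and keeps 18.
Round 4 (the licensee proposes): the licensor can get 18 next round, worth 0.44 × 18 = 7.92 now. The licensee offers 7.92 and keeps 200 − 7.92 = 192.08.
Round 3 (the licensor proposes): the licensee can get 192.08 next round, worth 0.91 × 192.08 = 174.7928 now, so the licensor offers 174.7928, keeping 25.2072.
Round 2 (the licensee proposes): the licensor can get 25.2072 next round, worth 0.44 × 25.2072 = 11.091168 now, so the licensee offers 11.091168, keeping 188.908832.
Round 1 (the licensor proposes): the licensee can get 188.908832 next round, worth 0.91 × 188.908832 = 171.90703712 now, so the licensor offers 171.90703712, keeping 28.09296288.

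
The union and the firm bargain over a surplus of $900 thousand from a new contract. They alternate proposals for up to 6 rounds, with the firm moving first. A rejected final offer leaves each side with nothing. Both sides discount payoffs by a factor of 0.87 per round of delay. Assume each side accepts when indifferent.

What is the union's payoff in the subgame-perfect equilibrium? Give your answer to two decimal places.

Solve by backward induction from round 6.
Round 6 (the union proposes): the firm will accept anything ≥ 0, so the union offers 0 and keeps 900.
Round 5 (the firm proposes): the union can get 900 next round, worth 0.87 × 900 = 783 now. The firm offers 783 and keeps 900 − 783 = 117.
Round 4 (the union proposes): the firm can get 117 next round, worth 0.87 × 117 = 101.79 now; the union offers that and keeps 798.21.
Round 3 (the firm proposes): the union can get 798.21 next round, worth 0.87 × 798.21 = 694.4427 now, so the firm offers 694.4427, keeping 205.5573.
Round 2 (the union proposes): the firm can get 205.5573 next round, worth 0.87 × 205.5573 = 178.834851 now, so the union offers 178.834851, keeping 721.165149.
Round 1 (the firm proposes): the union can get 721.165149 next round, worth 0.87 × 721.165149 = 627.41367963 now, so the firm offers 627.41367963, keeping 272.58632037.

627.41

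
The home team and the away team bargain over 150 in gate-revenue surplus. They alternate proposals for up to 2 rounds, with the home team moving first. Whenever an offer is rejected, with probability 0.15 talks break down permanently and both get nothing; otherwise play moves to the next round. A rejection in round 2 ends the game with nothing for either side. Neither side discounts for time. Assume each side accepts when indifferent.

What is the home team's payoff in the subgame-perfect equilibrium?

By backward induction:
Round 2 (the away team proposes): rejection yields 0 for the home team; the away team offers 0 and keeps 150.
Round 1 (the home team proposes): rejecting gives the away team an expected 0.85 × 150 = 127.5. The home team offers 127.5 and keeps 150 − 127.5 = 22.5.

22.5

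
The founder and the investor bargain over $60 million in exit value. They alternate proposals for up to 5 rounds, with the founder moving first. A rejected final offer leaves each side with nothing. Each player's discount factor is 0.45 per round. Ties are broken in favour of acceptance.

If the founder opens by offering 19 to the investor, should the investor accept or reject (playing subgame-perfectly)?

Round 5 (the founder proposes): the investor will accept anything ≥ 0, so the founder offers 0 and keeps 60.
Round 4 (the investor proposes): the founder can get 60 next round, worth 0.45 × 60 = 27 now. The investor offers 27 and keeps 60 − 27 = 33.
Round 3 (the founder proposes): the investor can get 33 next round, worth 0.45 × 33 = 14.85 now. The founder offers 14.85 and keeps 60 − 14.85 = 45.15.
Round 2 (the investor proposes): the founder can get 45.15 next round, worth 0.45 × 45.15 = 20.3175 now. The investor offers 20.3175 and keeps 60 − 20.3175 = 39.6825.
So by rejecting in round 1, the investor gets 39.6825 next round, worth 0.45 × 39.6825 = 17.857125 now.
Offer 19 ≥ 17.857125, so the investor accepts.

Accept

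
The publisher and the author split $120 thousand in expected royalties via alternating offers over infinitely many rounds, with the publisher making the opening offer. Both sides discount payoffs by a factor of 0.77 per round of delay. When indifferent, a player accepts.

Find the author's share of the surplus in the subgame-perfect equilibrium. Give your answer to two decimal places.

In a stationary SPE each proposer offers the other exactly their discounted continuation value.
If the publisher keeps x when proposing and the author keeps y when proposing, then x = 120 − 0.77y and y = 120 − 0.77x.
Solving: x = 120(1 − 0.77) / (1 − 0.77·0.77) = 27.6 / 0.4071 ≈ 67.7966.
The author gets 120 − 67.7966 ≈ 52.2034.

52.20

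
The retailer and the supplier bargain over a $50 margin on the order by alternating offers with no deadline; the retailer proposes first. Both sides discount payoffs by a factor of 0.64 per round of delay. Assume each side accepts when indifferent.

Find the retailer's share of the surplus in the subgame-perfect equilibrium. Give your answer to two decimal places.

Let x be the retailer's share when the retailer proposes and y be the supplier's share when the supplier proposes.
The supplier accepts iff offered ≥ 0.64·y, so x = 50 − 0.64y. Symmetrically y = 50 − 0.64x.
Substituting: x = 50 − 0.64(50 − 0.64x), giving x(1 − 0.64·0.64) = 50(1 − 0.64).
So x = 50 × 0.36 / 0.5904 ≈ 30.4878, and the supplier receives 50 − x ≈ 19.5122.

30.49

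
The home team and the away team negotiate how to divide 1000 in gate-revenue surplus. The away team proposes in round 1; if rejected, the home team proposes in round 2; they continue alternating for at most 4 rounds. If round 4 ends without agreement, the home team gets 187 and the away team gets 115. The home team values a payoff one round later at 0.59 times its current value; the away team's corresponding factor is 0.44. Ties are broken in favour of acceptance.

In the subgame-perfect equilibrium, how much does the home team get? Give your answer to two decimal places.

465.95

Round 4 (the home team proposes): the away team gets 115 if talks fail, so the home team offers 115 and keeps 885.
Round 3 (the away team proposes): the home team can get 885 next round, worth 0.59 × 885 = 522.15 now, so the away team offers 522.15, keeping 477.85.
Round 2 (the home team proposes): the away team can get 477.85 next round, worth 0.44 × 477.85 = 210.254 now; the home team offers that and keeps 789.746.
Round 1 (the away team proposes): the home team can get 789.746 next round, worth 0.59 × 789.746 = 465.95014 now; the away team offers that and keeps 534.04986.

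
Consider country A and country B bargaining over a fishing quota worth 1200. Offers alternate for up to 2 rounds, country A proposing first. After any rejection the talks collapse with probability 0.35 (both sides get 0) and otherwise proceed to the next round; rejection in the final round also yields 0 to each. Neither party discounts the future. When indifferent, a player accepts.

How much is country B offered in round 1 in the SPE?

780

Round 2 (country B proposes): country A will accept anything ≥ 0, so country B offers 0 and keeps 1200.
Round 1 (country A proposes): rejecting gives country B an expected 0.65 × 1200 = 780. Country A offers 780 and keeps 1200 − 780 = 420.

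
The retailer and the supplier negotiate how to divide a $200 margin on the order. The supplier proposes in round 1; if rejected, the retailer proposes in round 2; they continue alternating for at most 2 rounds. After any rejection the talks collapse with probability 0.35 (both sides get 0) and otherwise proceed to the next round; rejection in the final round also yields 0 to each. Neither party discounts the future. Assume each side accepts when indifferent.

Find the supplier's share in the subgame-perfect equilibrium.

By backward induction:
Round 2 (the retailer proposes): rejection yields 0 for the supplier; the retailer offers 0 and keeps 200.
Round 1 (the supplier proposes): rejecting gives the retailer an expected 0.65 × 200 = 130. The supplier offers 130 and keeps 200 − 130 = 70.

70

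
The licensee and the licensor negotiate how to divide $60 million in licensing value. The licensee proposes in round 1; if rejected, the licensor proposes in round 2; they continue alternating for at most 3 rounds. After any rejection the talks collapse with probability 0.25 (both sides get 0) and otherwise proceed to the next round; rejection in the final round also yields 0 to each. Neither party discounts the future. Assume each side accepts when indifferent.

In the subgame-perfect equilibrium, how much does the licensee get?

48.75

Round 3 (the licensee proposes): rejection yields 0 for the licensor; the licensee offers 0 and keeps 60.
Round 2 (the licensor proposes): rejecting gives the licensee an expected 0.75 × 60 = 45; the licensor offers that and keeps 15.
Round 1 (the licensee proposes): rejecting gives the licensor an expected 0.75 × 15 = 11.25. The licensee offers 11.25 and keeps 60 − 11.25 = 48.75.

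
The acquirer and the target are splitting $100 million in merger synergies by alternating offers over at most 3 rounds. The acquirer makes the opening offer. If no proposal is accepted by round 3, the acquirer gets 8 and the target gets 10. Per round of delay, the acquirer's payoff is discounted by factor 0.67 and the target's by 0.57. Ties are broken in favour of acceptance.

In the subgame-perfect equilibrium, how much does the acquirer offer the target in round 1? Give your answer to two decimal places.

Round 3 (the acquirer proposes): the target gets 10 if talks fail, so the acquirer offers 10 and keeps 90.
Round 2 (the target proposes): the acquirer can get 90 next round, worth 0.67 × 90 = 60.3 now. The target offers 60.3 and keeps 100 − 60.3 = 39.7.
Round 1 (the acquirer proposes): the target can get 39.7 next round, worth 0.57 × 39.7 = 22.629 now. The acquirer offers 22.629 and keeps 100 − 22.629 = 77.371.

22.63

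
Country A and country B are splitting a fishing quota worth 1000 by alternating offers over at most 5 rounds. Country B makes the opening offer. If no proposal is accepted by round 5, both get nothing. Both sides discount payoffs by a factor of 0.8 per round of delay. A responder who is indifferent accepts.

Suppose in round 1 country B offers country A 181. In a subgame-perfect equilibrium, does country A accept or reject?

Round 5 (country B proposes): rejection yields 0 for country A; country B offers 0 and keeps 1000.
Round 4 (country A proposes): country B can get 1000 next round, worth 0.8 × 1000 = 800 now; country A offers that and keeps 200.
Round 3 (country B proposes): country A can get 200 next round, worth 0.8 × 200 = 160 now. Country B offers 160 and keeps 1000 − 160 = 840.
Round 2 (country A proposes): country B can get 840 next round, worth 0.8 × 840 = 672 now. Country A offers 672 and keeps 1000 − 672 = 328.
So by rejecting in round 1, country A gets 328 next round, worth 0.8 × 328 = 262.4 now.
Offer 181 < 262.4, so country A rejects.

Reject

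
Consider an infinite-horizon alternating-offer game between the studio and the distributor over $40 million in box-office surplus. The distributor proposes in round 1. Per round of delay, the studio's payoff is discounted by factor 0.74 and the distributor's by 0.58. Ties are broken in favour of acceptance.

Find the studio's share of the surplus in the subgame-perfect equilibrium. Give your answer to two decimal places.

21.78

In a stationary SPE each proposer offers the other exactly their discounted continuation value.
If the distributor keeps x when proposing and the studio keeps y when proposing, then x = 40 − 0.74y and y = 40 − 0.58x.
Solving: x = 40(1 − 0.74) / (1 − 0.58·0.74) = 10.4 / 0.5708 ≈ 18.2200.
The studio gets 40 − 18.2200 ≈ 21.7800.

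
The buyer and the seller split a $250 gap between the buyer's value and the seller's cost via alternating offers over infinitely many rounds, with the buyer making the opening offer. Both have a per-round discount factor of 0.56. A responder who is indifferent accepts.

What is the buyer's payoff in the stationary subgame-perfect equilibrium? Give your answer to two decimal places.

160.26

In a stationary SPE each proposer offers the other exactly their discounted continuation value.
If the buyer keeps x when proposing and the seller keeps y when proposing, then x = 250 − 0.56y and y = 250 − 0.56x.
Solving: x = 250(1 − 0.56) / (1 − 0.56·0.56) = 110 / 0.6864 ≈ 160.2564.
The seller gets 250 − 160.2564 ≈ 89.7436.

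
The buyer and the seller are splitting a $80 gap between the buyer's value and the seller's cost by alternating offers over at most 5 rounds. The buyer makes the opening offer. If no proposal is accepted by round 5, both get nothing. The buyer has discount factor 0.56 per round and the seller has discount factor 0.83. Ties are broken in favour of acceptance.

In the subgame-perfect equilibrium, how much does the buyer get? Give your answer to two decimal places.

Work backward from the last round.
Round 5 (the buyer proposes): rejection yields 0 for the seller; the buyer offers 0 and keeps 80.
Round 4 (the seller proposes): the buyer can get 80 next round, worth 0.56 × 80 = 44.8 now, so the seller offers 44.8, keeping 35.2.
Round 3 (the buyer proposes): the seller can get 35.2 next round, worth 0.83 × 35.2 = 29.216 now; the buyer offers that and keeps 50.784.
Round 2 (the seller proposes): the buyer can get 50.784 next round, worth 0.56 × 50.784 = 28.43904 now. The seller offers 28.43904 and keeps 80 − 28.43904 = 51.56096.
Round 1 (the buyer proposes): the seller can get 51.56096 next round, worth 0.83 × 51.56096 = 42.7955968 now, so the buyer offers 42.7955968, keeping 37.2044032.

37.20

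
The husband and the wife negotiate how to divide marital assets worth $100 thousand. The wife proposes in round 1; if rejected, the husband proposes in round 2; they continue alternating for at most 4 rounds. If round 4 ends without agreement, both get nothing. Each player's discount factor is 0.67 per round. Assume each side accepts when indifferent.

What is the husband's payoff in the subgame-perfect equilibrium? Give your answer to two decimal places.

Round 4 (the husband proposes): rejection yields 0 for the wife; the husband offers 0 and keeps 100.
Round 3 (the wife proposes): the husband can get 100 next round, worth 0.67 × 100 = 67 now. The wife offers 67 and keeps 100 − 67 = 33.
Round 2 (the husband proposes): the wife can get 33 next round, worth 0.67 × 33 = 22.11 now, so the husband offers 22.11, keeping 77.89.
Round 1 (the wife proposes): the husband can get 77.89 next round, worth 0.67 × 77.89 = 52.1863 now. The wife offers 52.1863 and keeps 100 − 52.1863 = 47.8137.

52.19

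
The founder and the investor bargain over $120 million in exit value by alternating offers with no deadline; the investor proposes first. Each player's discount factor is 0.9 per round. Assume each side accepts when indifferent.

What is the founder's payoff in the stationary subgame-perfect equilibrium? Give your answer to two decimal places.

56.84

Let x be the investor's share when the investor proposes and y be the founder's share when the founder proposes.
The founder accepts iff offered ≥ 0.9·y, so x = 120 − 0.9y. Symmetrically y = 120 − 0.9x.
Substituting: x = 120 − 0.9(120 − 0.9x), giving x(1 − 0.9·0.9) = 120(1 − 0.9).
So x = 120 × 0.1 / 0.19 ≈ 63.1579, and the founder receives 120 − x ≈ 56.8421.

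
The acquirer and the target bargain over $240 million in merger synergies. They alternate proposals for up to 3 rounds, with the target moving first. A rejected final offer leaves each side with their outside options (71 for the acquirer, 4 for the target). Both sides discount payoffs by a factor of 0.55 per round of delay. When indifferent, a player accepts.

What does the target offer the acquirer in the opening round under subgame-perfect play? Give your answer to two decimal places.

Round 3 (the target proposes): the acquirer gets 71 if talks fail, so the target offers 71 and keeps 169.
Round 2 (the acquirer proposes): the target can get 169 next round, worth 0.55 × 169 = 92.95 now. The acquirer offers 92.95 and keeps 240 − 92.95 = 147.05.
Round 1 (the target proposes): the acquirer can get 147.05 next round, worth 0.55 × 147.05 = 80.8775 now; the target offers that and keeps 159.1225.

80.88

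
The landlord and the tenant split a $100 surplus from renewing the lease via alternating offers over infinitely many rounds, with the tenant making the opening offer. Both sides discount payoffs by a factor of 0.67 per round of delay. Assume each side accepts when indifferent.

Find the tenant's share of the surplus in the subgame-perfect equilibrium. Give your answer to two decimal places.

59.88

Let x be the tenant's share when the tenant proposes and y be the landlord's share when the landlord proposes.
The landlord accepts iff offered ≥ 0.67·y, so x = 100 − 0.67y. Symmetrically y = 100 − 0.67x.
Substituting: x = 100 − 0.67(100 − 0.67x), giving x(1 − 0.67·0.67) = 100(1 − 0.67).
So x = 100 × 0.33 / 0.5511 ≈ 59.8802, and the landlord receives 100 − x ≈ 40.1198.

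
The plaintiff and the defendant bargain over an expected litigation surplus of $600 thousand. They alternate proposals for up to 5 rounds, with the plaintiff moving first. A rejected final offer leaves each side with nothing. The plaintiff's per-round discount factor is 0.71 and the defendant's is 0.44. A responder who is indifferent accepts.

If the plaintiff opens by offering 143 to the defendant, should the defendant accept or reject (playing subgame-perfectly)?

Accept

Round 5 (the plaintiff proposes): rejection yields 0 for the defendant; the plaintiff offers 0 and keeps 600.
Round 4 (the defendant proposes): the plaintiff can get 600 next round, worth 0.71 × 600 = 426 now. The defendant offers 426 and keeps 600 − 426 = 174.
Round 3 (the plaintiff proposes): the defendant can get 174 next round, worth 0.44 × 174 = 76.56 now; the plaintiff offers that and keeps 523.44.
Round 2 (the defendant proposes): the plaintiff can get 523.44 next round, worth 0.71 × 523.44 = 371.6424 now. The defendant offers 371.6424 and keeps 600 − 371.6424 = 228.3576.
So by rejecting in round 1, the defendant gets 228.3576 next round, worth 0.44 × 228.3576 = 100.477344 now.
Offer 143 ≥ 100.477344, so the defendant accepts.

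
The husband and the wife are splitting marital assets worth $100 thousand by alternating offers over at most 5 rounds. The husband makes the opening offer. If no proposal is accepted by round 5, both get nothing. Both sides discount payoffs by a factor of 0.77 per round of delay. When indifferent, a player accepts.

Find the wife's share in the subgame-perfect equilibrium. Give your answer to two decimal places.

28.21

Round 5 (the husband proposes): rejection yields 0 for the wife; the husband offers 0 and keeps 100.
Round 4 (the wife proposes): the husband can get 100 next round, worth 0.77 × 100 = 77 now, so the wife offers 77, keeping 23.
Round 3 (the husband proposes): the wife can get 23 next round, worth 0.77 × 23 = 17.71 now, so the husband offers 17.71, keeping 82.29.
Round 2 (the wife proposes): the husband can get 82.29 next round, worth 0.77 × 82.29 = 63.3633 now, so the wife offers 63.3633, keeping 36.6367.
Round 1 (the husband proposes): the wife can get 36.6367 next round, worth 0.77 × 36.6367 = 28.210259 now; the husband offers that and keeps 71.789741.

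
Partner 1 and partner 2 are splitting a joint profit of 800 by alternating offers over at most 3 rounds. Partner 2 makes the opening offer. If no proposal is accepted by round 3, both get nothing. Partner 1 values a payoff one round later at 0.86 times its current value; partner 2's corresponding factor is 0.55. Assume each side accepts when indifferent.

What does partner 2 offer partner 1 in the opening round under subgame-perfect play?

309.6

By backward induction:
Round 3 (partner 2 proposes): partner 1 will accept anything ≥ 0, so partner 2 offers 0 and keeps 800.
Round 2 (partner 1 proposes): partner 2 can get 800 next round, worth 0.55 × 800 = 440 now. Partner 1 offers 440 and keeps 800 − 440 = 360.
Round 1 (partner 2 proposes): partner 1 can get 360 next round, worth 0.86 × 360 = 309.6 now, so partner 2 offers 309.6, keeping 490.4.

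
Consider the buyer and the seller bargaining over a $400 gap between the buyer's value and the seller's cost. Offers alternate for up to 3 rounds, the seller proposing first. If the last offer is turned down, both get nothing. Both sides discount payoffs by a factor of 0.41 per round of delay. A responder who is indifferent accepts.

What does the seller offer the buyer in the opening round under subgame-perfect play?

96.76

Work backward from the last round.
Round 3 (the seller proposes): rejection yields 0 for the buyer; the seller offers 0 and keeps 400.
Round 2 (the buyer proposes): the seller can get 400 next round, worth 0.41 × 400 = 164 now, so the buyer offers 164, keeping 236.
Round 1 (the seller proposes): the buyer can get 236 next round, worth 0.41 × 236 = 96.76 now, so the seller offers 96.76, keeping 303.24.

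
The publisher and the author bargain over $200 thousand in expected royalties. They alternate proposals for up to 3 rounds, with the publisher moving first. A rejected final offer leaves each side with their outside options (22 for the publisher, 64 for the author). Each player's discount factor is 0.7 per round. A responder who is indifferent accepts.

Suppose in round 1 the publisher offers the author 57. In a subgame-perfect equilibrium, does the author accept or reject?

Reject

Round 3 (the publisher proposes): the author gets 64 if talks fail, so the publisher offers 64 and keeps 136.
Round 2 (the author proposes): the publisher can get 136 next round, worth 0.7 × 136 = 95.2 now; the author offers that and keeps 104.8.
So by rejecting in round 1, the author gets 104.8 next round, worth 0.7 × 104.8 = 73.36 now.
Offer 57 < 73.36, so the author rejects.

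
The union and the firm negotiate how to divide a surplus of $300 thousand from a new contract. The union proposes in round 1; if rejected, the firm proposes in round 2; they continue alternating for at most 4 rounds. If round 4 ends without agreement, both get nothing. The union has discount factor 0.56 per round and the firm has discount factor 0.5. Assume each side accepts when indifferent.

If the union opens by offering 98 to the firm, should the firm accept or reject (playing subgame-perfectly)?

Reject

Work out the firm's continuation value if the offer is rejected.
Round 4 (the firm proposes): the union will accept anything ≥ 0, so the firm offers 0 and keeps 300.
Round 3 (the union proposes): the firm can get 300 next round, worth 0.5 × 300 = 150 now. The union offers 150 and keeps 300 − 150 = 150.
Round 2 (the firm proposes): the union can get 150 next round, worth 0.56 × 150 = 84 now; the firm offers that and keeps 216.
So by rejecting in round 1, the firm gets 216 next round, worth 0.5 × 216 = 108 now.
Offer 98 < 108, so the firm rejects.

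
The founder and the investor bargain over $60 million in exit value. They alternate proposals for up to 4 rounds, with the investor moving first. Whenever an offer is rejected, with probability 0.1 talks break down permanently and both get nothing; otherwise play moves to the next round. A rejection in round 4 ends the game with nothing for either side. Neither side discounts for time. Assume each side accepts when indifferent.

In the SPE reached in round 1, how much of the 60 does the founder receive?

49.14

By backward induction:
Round 4 (the founder proposes): rejection yields 0 for the investor; the founder offers 0 and keeps 60.
Round 3 (the investor proposes): rejecting gives the founder an expected 0.9 × 60 = 54; the investor offers that and keeps 6.
Round 2 (the founder proposes): rejecting gives the investor an expected 0.9 × 6 = 5.4. The founder offers 5.4 and keeps 60 − 5.4 = 54.6.
Round 1 (the investor proposes): rejecting gives the founder an expected 0.9 × 54.6 = 49.14; the investor offers that and keeps 10.86.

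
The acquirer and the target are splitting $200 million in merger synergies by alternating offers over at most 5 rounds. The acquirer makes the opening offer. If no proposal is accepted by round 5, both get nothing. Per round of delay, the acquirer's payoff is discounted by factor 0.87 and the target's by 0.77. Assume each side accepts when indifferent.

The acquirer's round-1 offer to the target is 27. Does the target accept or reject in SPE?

Reject

Round 5 (the acquirer proposes): rejection yields 0 for the target; the acquirer offers 0 and keeps 200.
Round 4 (the target proposes): the acquirer can get 200 next round, worth 0.87 × 200 = 174 now, so the target offers 174, keeping 26.
Round 3 (the acquirer proposes): the target can get 26 next round, worth 0.77 × 26 = 20.02 now; the acquirer offers that and keeps 179.98.
Round 2 (the target proposes): the acquirer can get 179.98 next round, worth 0.87 × 179.98 = 156.5826 now, so the target offers 156.5826, keeping 43.4174.
So by rejecting in round 1, the target gets 43.4174 next round, worth 0.77 × 43.4174 = 33.431398 now.
Offer 27 < 33.431398, so the target rejects.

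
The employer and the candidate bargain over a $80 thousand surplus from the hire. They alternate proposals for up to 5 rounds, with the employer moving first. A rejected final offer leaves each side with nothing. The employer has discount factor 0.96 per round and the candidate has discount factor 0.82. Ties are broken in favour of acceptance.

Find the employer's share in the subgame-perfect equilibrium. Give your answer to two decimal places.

Round 5 (the employer proposes): rejection yields 0 for the candidate; the employer offers 0 and keeps 80.
Round 4 (the candidate proposes): the employer can get 80 next round, worth 0.96 × 80 = 76.8 now, so the candidate offers 76.8, keeping 3.2.
Round 3 (the employer proposes): the candidate can get 3.2 next round, worth 0.82 × 3.2 = 2.624 now, so the employer offers 2.624, keeping 77.376.
Round 2 (the candidate proposes): the employer can get 77.376 next round, worth 0.96 × 77.376 = 74.28096 now; the candidate offers that and keeps 5.71904.
Round 1 (the employer proposes): the candidate can get 5.71904 next round, worth 0.82 × 5.71904 = 4.6896128 now. The employer offers 4.6896128 and keeps 80 − 4.6896128 = 75.3103872.

75.31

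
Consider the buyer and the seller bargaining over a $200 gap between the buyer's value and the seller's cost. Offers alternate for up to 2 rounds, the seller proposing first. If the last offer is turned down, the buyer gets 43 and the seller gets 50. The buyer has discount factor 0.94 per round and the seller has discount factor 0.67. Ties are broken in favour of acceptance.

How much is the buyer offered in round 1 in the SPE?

Solve by backward induction from round 2.
Round 2 (the buyer proposes): the seller gets 50 if talks fail, so the buyer offers 50 and keeps 150.
Round 1 (the seller proposes): the buyer can get 150 next round, worth 0.94 × 150 = 141 now, so the seller offers 141, keeping 59.

141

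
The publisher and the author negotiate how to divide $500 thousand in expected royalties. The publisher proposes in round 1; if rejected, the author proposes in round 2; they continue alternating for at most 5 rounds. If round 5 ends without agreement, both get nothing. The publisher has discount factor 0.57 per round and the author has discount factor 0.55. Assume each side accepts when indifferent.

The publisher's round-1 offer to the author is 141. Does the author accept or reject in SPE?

Round 5 (the publisher proposes): rejection yields 0 for the author; the publisher offers 0 and keeps 500.
Round 4 (the author proposes): the publisher can get 500 next round, worth 0.57 × 500 = 285 now. The author offers 285 and keeps 500 − 285 = 215.
Round 3 (the publisher proposes): the author can get 215 next round, worth 0.55 × 215 = 118.25 now. The publisher offers 118.25 and keeps 500 − 118.25 = 381.75.
Round 2 (the author proposes): the publisher can get 381.75 next round, worth 0.57 × 381.75 = 217.5975 now; the author offers that and keeps 282.4025.
So by rejecting in round 1, the author gets 282.4025 next round, worth 0.55 × 282.4025 = 155.321375 now.
Offer 141 < 155.321375, so the author rejects.

Reject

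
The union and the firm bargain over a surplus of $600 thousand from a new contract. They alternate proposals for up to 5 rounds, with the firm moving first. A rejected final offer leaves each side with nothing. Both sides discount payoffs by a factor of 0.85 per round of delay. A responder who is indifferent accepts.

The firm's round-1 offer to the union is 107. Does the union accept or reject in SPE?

Round 5 (the firm proposes): rejection yields 0 for the union; the firm offers 0 and keeps 600.
Round 4 (the union proposes): the firm can get 600 next round, worth 0.85 × 600 = 510 now, so the union offers 510, keeping 90.
Round 3 (the firm proposes): the union can get 90 next round, worth 0.85 × 90 = 76.5 now; the firm offers that and keeps 523.5.
Round 2 (the union proposes): the firm can get 523.5 next round, worth 0.85 × 523.5 = 444.975 now, so the union offers 444.975, keeping 155.025.
So by rejecting in round 1, the union gets 155.025 next round, worth 0.85 × 155.025 = 131.77125 now.
Offer 107 < 131.77125, so the union rejects.

Reject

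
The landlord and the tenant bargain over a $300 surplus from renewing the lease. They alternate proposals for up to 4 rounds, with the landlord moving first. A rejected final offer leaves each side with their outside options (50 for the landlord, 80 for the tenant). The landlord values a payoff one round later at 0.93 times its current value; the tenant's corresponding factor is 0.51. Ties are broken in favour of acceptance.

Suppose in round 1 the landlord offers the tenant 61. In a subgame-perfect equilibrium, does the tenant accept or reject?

Round 4 (the tenant proposes): the landlord gets 50 if talks fail, so the tenant offers 50 and keeps 250.
Round 3 (the landlord proposes): the tenant can get 250 next round, worth 0.51 × 250 = 127.5 now. The landlord offers 127.5 and keeps 300 − 127.5 = 172.5.
Round 2 (the tenant proposes): the landlord can get 172.5 next round, worth 0.93 × 172.5 = 160.425 now; the tenant offers that and keeps 139.575.
So by rejecting in round 1, the tenant gets 139.575 next round, worth 0.51 × 139.575 = 71.18325 now.
Offer 61 < 71.18325, so the tenant rejects.

Reject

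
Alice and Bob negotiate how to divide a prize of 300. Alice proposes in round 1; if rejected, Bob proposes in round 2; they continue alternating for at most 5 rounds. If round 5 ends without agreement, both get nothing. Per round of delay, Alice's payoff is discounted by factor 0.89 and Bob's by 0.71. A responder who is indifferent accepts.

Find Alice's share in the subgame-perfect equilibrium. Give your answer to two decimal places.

261.76

Work backward from the last round.
Round 5 (Alice proposes): Bob will accept anything ≥ 0, so Alice offers 0 and keeps 300.
Round 4 (Bob proposes): Alice can get 300 next round, worth 0.89 × 300 = 267 now; Bob offers that and keeps 33.
Round 3 (Alice proposes): Bob can get 33 next round, worth 0.71 × 33 = 23.43 now; Alice offers that and keeps 276.57.
Round 2 (Bob proposes): Alice can get 276.57 next round, worth 0.89 × 276.57 = 246.1473 now. Bob offers 246.1473 and keeps 300 − 246.1473 = 53.8527.
Round 1 (Alice proposes): Bob can get 53.8527 next round, worth 0.71 × 53.8527 = 38.235417 now. Alice offers 38.235417 and keeps 300 − 38.235417 = 261.764583.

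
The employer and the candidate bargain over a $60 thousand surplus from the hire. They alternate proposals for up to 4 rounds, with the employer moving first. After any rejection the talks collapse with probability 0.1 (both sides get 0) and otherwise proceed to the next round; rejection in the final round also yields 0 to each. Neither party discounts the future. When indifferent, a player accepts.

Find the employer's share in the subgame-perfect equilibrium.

10.86

Round 4 (the candidate proposes): rejection yields 0 for the employer; the candidate offers 0 and keeps 60.
Round 3 (the employer proposes): rejecting gives the candidate an expected 0.9 × 60 = 54; the employer offers that and keeps 6.
Round 2 (the candidate proposes): rejecting gives the employer an expected 0.9 × 6 = 5.4, so the candidate offers 5.4, keeping 54.6.
Round 1 (the employer proposes): rejecting gives the candidate an expected 0.9 × 54.6 = 49.14, so the employer offers 49.14, keeping 10.86.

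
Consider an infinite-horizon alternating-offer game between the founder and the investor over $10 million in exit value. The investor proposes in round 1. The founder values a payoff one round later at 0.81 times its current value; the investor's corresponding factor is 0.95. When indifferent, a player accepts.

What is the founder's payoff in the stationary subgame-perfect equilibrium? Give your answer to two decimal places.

1.76

In a stationary SPE each proposer offers the other exactly their discounted continuation value.
If the investor keeps x when proposing and the founder keeps y when proposing, then x = 10 − 0.81y and y = 10 − 0.95x.
Solving: x = 10(1 − 0.81) / (1 − 0.95·0.81) = 1.9 / 0.2305 ≈ 8.2430.
The founder gets 10 − 8.2430 ≈ 1.7570.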